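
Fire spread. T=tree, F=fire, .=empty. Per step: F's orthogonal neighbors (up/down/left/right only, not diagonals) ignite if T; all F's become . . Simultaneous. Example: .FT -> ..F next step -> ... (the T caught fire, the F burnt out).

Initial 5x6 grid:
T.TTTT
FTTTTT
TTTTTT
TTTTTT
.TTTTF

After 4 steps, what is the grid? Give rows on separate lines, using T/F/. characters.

Step 1: 5 trees catch fire, 2 burn out
  F.TTTT
  .FTTTT
  FTTTTT
  TTTTTF
  .TTTF.
Step 2: 6 trees catch fire, 5 burn out
  ..TTTT
  ..FTTT
  .FTTTF
  FTTTF.
  .TTF..
Step 3: 8 trees catch fire, 6 burn out
  ..FTTT
  ...FTF
  ..FTF.
  .FTF..
  .TF...
Step 4: 6 trees catch fire, 8 burn out
  ...FTF
  ....F.
  ...F..
  ..F...
  .F....

...FTF
....F.
...F..
..F...
.F....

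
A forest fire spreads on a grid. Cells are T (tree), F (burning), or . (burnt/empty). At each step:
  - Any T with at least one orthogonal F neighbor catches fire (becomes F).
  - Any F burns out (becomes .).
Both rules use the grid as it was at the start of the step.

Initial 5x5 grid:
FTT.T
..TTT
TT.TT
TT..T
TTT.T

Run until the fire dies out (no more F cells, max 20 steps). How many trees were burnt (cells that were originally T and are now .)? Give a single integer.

Step 1: +1 fires, +1 burnt (F count now 1)
Step 2: +1 fires, +1 burnt (F count now 1)
Step 3: +1 fires, +1 burnt (F count now 1)
Step 4: +1 fires, +1 burnt (F count now 1)
Step 5: +2 fires, +1 burnt (F count now 2)
Step 6: +2 fires, +2 burnt (F count now 2)
Step 7: +1 fires, +2 burnt (F count now 1)
Step 8: +1 fires, +1 burnt (F count now 1)
Step 9: +0 fires, +1 burnt (F count now 0)
Fire out after step 9
Initially T: 17, now '.': 18
Total burnt (originally-T cells now '.'): 10

Answer: 10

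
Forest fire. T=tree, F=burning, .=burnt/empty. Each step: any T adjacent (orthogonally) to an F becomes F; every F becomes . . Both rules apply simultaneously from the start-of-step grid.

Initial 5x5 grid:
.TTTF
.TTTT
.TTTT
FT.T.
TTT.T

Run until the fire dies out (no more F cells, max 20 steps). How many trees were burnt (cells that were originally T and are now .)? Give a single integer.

Step 1: +4 fires, +2 burnt (F count now 4)
Step 2: +5 fires, +4 burnt (F count now 5)
Step 3: +6 fires, +5 burnt (F count now 6)
Step 4: +1 fires, +6 burnt (F count now 1)
Step 5: +0 fires, +1 burnt (F count now 0)
Fire out after step 5
Initially T: 17, now '.': 24
Total burnt (originally-T cells now '.'): 16

Answer: 16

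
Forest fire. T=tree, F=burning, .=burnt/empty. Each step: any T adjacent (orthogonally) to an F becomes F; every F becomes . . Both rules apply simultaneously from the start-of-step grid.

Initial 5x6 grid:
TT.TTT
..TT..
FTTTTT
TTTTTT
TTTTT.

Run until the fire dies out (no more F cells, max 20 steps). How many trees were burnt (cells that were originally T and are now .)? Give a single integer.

Answer: 21

Derivation:
Step 1: +2 fires, +1 burnt (F count now 2)
Step 2: +3 fires, +2 burnt (F count now 3)
Step 3: +4 fires, +3 burnt (F count now 4)
Step 4: +4 fires, +4 burnt (F count now 4)
Step 5: +4 fires, +4 burnt (F count now 4)
Step 6: +3 fires, +4 burnt (F count now 3)
Step 7: +1 fires, +3 burnt (F count now 1)
Step 8: +0 fires, +1 burnt (F count now 0)
Fire out after step 8
Initially T: 23, now '.': 28
Total burnt (originally-T cells now '.'): 21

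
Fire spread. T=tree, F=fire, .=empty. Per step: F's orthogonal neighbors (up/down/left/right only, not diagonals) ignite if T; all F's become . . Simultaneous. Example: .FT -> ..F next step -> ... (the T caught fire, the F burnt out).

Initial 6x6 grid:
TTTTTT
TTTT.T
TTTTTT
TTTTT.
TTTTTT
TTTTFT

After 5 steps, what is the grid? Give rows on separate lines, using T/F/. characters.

Step 1: 3 trees catch fire, 1 burn out
  TTTTTT
  TTTT.T
  TTTTTT
  TTTTT.
  TTTTFT
  TTTF.F
Step 2: 4 trees catch fire, 3 burn out
  TTTTTT
  TTTT.T
  TTTTTT
  TTTTF.
  TTTF.F
  TTF...
Step 3: 4 trees catch fire, 4 burn out
  TTTTTT
  TTTT.T
  TTTTFT
  TTTF..
  TTF...
  TF....
Step 4: 5 trees catch fire, 4 burn out
  TTTTTT
  TTTT.T
  TTTF.F
  TTF...
  TF....
  F.....
Step 5: 5 trees catch fire, 5 burn out
  TTTTTT
  TTTF.F
  TTF...
  TF....
  F.....
  ......

TTTTTT
TTTF.F
TTF...
TF....
F.....
......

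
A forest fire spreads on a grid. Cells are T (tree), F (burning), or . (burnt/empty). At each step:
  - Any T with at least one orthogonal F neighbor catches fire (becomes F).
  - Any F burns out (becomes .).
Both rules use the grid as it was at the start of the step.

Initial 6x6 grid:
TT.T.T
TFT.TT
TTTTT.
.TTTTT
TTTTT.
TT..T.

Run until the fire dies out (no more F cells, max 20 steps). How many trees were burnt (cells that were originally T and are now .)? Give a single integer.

Answer: 25

Derivation:
Step 1: +4 fires, +1 burnt (F count now 4)
Step 2: +4 fires, +4 burnt (F count now 4)
Step 3: +3 fires, +4 burnt (F count now 3)
Step 4: +5 fires, +3 burnt (F count now 5)
Step 5: +4 fires, +5 burnt (F count now 4)
Step 6: +3 fires, +4 burnt (F count now 3)
Step 7: +2 fires, +3 burnt (F count now 2)
Step 8: +0 fires, +2 burnt (F count now 0)
Fire out after step 8
Initially T: 26, now '.': 35
Total burnt (originally-T cells now '.'): 25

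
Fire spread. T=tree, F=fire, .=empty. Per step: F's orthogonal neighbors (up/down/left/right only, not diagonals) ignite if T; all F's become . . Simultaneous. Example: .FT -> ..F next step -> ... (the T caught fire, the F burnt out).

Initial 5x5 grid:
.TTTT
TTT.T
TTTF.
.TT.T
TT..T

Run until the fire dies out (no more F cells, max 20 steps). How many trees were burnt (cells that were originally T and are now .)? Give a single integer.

Step 1: +1 fires, +1 burnt (F count now 1)
Step 2: +3 fires, +1 burnt (F count now 3)
Step 3: +4 fires, +3 burnt (F count now 4)
Step 4: +4 fires, +4 burnt (F count now 4)
Step 5: +2 fires, +4 burnt (F count now 2)
Step 6: +1 fires, +2 burnt (F count now 1)
Step 7: +0 fires, +1 burnt (F count now 0)
Fire out after step 7
Initially T: 17, now '.': 23
Total burnt (originally-T cells now '.'): 15

Answer: 15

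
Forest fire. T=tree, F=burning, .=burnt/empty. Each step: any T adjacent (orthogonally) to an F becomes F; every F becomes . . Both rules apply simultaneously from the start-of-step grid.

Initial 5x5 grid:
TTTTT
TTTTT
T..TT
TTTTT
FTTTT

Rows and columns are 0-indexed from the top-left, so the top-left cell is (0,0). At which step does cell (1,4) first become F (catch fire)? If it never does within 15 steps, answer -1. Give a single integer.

Step 1: cell (1,4)='T' (+2 fires, +1 burnt)
Step 2: cell (1,4)='T' (+3 fires, +2 burnt)
Step 3: cell (1,4)='T' (+3 fires, +3 burnt)
Step 4: cell (1,4)='T' (+4 fires, +3 burnt)
Step 5: cell (1,4)='T' (+4 fires, +4 burnt)
Step 6: cell (1,4)='T' (+3 fires, +4 burnt)
Step 7: cell (1,4)='F' (+2 fires, +3 burnt)
  -> target ignites at step 7
Step 8: cell (1,4)='.' (+1 fires, +2 burnt)
Step 9: cell (1,4)='.' (+0 fires, +1 burnt)
  fire out at step 9

7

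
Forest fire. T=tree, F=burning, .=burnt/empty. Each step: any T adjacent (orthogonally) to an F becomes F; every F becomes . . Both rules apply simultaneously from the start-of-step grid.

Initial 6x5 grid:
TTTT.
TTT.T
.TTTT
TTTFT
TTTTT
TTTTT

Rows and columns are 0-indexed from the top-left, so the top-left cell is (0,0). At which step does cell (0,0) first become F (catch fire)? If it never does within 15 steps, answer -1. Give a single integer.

Step 1: cell (0,0)='T' (+4 fires, +1 burnt)
Step 2: cell (0,0)='T' (+6 fires, +4 burnt)
Step 3: cell (0,0)='T' (+7 fires, +6 burnt)
Step 4: cell (0,0)='T' (+4 fires, +7 burnt)
Step 5: cell (0,0)='T' (+4 fires, +4 burnt)
Step 6: cell (0,0)='F' (+1 fires, +4 burnt)
  -> target ignites at step 6
Step 7: cell (0,0)='.' (+0 fires, +1 burnt)
  fire out at step 7

6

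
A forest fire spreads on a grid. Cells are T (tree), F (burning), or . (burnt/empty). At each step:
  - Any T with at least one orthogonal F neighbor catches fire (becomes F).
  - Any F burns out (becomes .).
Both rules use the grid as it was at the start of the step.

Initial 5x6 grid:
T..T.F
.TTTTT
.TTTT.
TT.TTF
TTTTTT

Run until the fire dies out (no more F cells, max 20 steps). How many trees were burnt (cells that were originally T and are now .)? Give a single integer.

Answer: 20

Derivation:
Step 1: +3 fires, +2 burnt (F count now 3)
Step 2: +4 fires, +3 burnt (F count now 4)
Step 3: +3 fires, +4 burnt (F count now 3)
Step 4: +4 fires, +3 burnt (F count now 4)
Step 5: +3 fires, +4 burnt (F count now 3)
Step 6: +2 fires, +3 burnt (F count now 2)
Step 7: +1 fires, +2 burnt (F count now 1)
Step 8: +0 fires, +1 burnt (F count now 0)
Fire out after step 8
Initially T: 21, now '.': 29
Total burnt (originally-T cells now '.'): 20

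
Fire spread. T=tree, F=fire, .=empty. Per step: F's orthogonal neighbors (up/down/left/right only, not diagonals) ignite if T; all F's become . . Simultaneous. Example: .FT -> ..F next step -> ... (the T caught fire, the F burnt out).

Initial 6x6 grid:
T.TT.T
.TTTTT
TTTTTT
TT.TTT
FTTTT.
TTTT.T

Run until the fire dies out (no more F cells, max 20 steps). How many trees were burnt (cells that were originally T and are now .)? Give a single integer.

Step 1: +3 fires, +1 burnt (F count now 3)
Step 2: +4 fires, +3 burnt (F count now 4)
Step 3: +3 fires, +4 burnt (F count now 3)
Step 4: +5 fires, +3 burnt (F count now 5)
Step 5: +3 fires, +5 burnt (F count now 3)
Step 6: +4 fires, +3 burnt (F count now 4)
Step 7: +3 fires, +4 burnt (F count now 3)
Step 8: +1 fires, +3 burnt (F count now 1)
Step 9: +1 fires, +1 burnt (F count now 1)
Step 10: +0 fires, +1 burnt (F count now 0)
Fire out after step 10
Initially T: 29, now '.': 34
Total burnt (originally-T cells now '.'): 27

Answer: 27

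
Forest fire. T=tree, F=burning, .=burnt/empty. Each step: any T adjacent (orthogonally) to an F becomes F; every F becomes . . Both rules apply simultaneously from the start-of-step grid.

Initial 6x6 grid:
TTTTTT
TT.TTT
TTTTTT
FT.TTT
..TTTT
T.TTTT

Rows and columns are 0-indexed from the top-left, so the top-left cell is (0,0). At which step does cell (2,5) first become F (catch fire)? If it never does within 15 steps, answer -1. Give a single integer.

Step 1: cell (2,5)='T' (+2 fires, +1 burnt)
Step 2: cell (2,5)='T' (+2 fires, +2 burnt)
Step 3: cell (2,5)='T' (+3 fires, +2 burnt)
Step 4: cell (2,5)='T' (+2 fires, +3 burnt)
Step 5: cell (2,5)='T' (+4 fires, +2 burnt)
Step 6: cell (2,5)='F' (+5 fires, +4 burnt)
  -> target ignites at step 6
Step 7: cell (2,5)='.' (+6 fires, +5 burnt)
Step 8: cell (2,5)='.' (+4 fires, +6 burnt)
Step 9: cell (2,5)='.' (+1 fires, +4 burnt)
Step 10: cell (2,5)='.' (+0 fires, +1 burnt)
  fire out at step 10

6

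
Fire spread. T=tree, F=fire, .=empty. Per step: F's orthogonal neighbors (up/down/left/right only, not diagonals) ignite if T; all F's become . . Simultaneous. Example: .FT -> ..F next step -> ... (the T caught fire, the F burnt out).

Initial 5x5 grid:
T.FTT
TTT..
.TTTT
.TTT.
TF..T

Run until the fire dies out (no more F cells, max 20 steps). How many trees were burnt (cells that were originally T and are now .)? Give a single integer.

Answer: 14

Derivation:
Step 1: +4 fires, +2 burnt (F count now 4)
Step 2: +5 fires, +4 burnt (F count now 5)
Step 3: +3 fires, +5 burnt (F count now 3)
Step 4: +2 fires, +3 burnt (F count now 2)
Step 5: +0 fires, +2 burnt (F count now 0)
Fire out after step 5
Initially T: 15, now '.': 24
Total burnt (originally-T cells now '.'): 14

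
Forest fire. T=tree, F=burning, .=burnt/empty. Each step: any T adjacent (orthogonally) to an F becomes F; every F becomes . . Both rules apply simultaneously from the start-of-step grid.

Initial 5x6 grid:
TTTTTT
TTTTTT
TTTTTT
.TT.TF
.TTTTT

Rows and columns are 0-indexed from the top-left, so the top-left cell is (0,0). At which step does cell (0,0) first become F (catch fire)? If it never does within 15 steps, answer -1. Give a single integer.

Step 1: cell (0,0)='T' (+3 fires, +1 burnt)
Step 2: cell (0,0)='T' (+3 fires, +3 burnt)
Step 3: cell (0,0)='T' (+4 fires, +3 burnt)
Step 4: cell (0,0)='T' (+4 fires, +4 burnt)
Step 5: cell (0,0)='T' (+5 fires, +4 burnt)
Step 6: cell (0,0)='T' (+4 fires, +5 burnt)
Step 7: cell (0,0)='T' (+2 fires, +4 burnt)
Step 8: cell (0,0)='F' (+1 fires, +2 burnt)
  -> target ignites at step 8
Step 9: cell (0,0)='.' (+0 fires, +1 burnt)
  fire out at step 9

8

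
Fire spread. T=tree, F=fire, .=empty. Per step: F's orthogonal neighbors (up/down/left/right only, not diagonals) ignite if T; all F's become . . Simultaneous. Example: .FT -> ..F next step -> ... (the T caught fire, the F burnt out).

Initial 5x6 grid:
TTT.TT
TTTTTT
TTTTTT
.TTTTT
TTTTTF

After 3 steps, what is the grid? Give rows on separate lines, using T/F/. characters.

Step 1: 2 trees catch fire, 1 burn out
  TTT.TT
  TTTTTT
  TTTTTT
  .TTTTF
  TTTTF.
Step 2: 3 trees catch fire, 2 burn out
  TTT.TT
  TTTTTT
  TTTTTF
  .TTTF.
  TTTF..
Step 3: 4 trees catch fire, 3 burn out
  TTT.TT
  TTTTTF
  TTTTF.
  .TTF..
  TTF...

TTT.TT
TTTTTF
TTTTF.
.TTF..
TTF...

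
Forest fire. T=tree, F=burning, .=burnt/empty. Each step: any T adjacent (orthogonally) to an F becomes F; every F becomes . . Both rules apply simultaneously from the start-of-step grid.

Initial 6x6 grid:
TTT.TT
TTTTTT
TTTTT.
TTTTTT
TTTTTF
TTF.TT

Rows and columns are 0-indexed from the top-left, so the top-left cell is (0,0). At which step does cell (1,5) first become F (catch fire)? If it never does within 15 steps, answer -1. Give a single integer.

Step 1: cell (1,5)='T' (+5 fires, +2 burnt)
Step 2: cell (1,5)='T' (+6 fires, +5 burnt)
Step 3: cell (1,5)='T' (+5 fires, +6 burnt)
Step 4: cell (1,5)='T' (+5 fires, +5 burnt)
Step 5: cell (1,5)='F' (+6 fires, +5 burnt)
  -> target ignites at step 5
Step 6: cell (1,5)='.' (+3 fires, +6 burnt)
Step 7: cell (1,5)='.' (+1 fires, +3 burnt)
Step 8: cell (1,5)='.' (+0 fires, +1 burnt)
  fire out at step 8

5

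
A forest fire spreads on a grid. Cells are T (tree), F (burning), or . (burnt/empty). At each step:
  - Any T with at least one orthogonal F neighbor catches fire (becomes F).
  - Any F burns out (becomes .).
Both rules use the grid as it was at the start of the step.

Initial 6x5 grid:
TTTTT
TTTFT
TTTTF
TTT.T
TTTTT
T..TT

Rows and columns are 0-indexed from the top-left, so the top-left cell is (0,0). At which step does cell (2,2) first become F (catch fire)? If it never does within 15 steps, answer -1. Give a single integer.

Step 1: cell (2,2)='T' (+5 fires, +2 burnt)
Step 2: cell (2,2)='F' (+5 fires, +5 burnt)
  -> target ignites at step 2
Step 3: cell (2,2)='.' (+6 fires, +5 burnt)
Step 4: cell (2,2)='.' (+5 fires, +6 burnt)
Step 5: cell (2,2)='.' (+2 fires, +5 burnt)
Step 6: cell (2,2)='.' (+1 fires, +2 burnt)
Step 7: cell (2,2)='.' (+1 fires, +1 burnt)
Step 8: cell (2,2)='.' (+0 fires, +1 burnt)
  fire out at step 8

2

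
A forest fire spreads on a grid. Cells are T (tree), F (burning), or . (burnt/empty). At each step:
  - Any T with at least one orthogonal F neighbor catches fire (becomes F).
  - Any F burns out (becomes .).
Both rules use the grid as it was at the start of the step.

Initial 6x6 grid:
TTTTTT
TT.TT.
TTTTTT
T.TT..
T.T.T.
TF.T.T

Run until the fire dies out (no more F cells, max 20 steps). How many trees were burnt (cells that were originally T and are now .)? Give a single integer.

Step 1: +1 fires, +1 burnt (F count now 1)
Step 2: +1 fires, +1 burnt (F count now 1)
Step 3: +1 fires, +1 burnt (F count now 1)
Step 4: +1 fires, +1 burnt (F count now 1)
Step 5: +2 fires, +1 burnt (F count now 2)
Step 6: +3 fires, +2 burnt (F count now 3)
Step 7: +3 fires, +3 burnt (F count now 3)
Step 8: +5 fires, +3 burnt (F count now 5)
Step 9: +3 fires, +5 burnt (F count now 3)
Step 10: +1 fires, +3 burnt (F count now 1)
Step 11: +1 fires, +1 burnt (F count now 1)
Step 12: +0 fires, +1 burnt (F count now 0)
Fire out after step 12
Initially T: 25, now '.': 33
Total burnt (originally-T cells now '.'): 22

Answer: 22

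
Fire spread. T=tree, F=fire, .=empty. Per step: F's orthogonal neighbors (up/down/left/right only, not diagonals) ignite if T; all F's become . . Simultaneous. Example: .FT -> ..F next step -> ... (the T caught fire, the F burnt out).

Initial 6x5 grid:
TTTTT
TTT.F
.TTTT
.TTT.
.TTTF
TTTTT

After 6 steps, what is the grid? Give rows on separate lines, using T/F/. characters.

Step 1: 4 trees catch fire, 2 burn out
  TTTTF
  TTT..
  .TTTF
  .TTT.
  .TTF.
  TTTTF
Step 2: 5 trees catch fire, 4 burn out
  TTTF.
  TTT..
  .TTF.
  .TTF.
  .TF..
  TTTF.
Step 3: 5 trees catch fire, 5 burn out
  TTF..
  TTT..
  .TF..
  .TF..
  .F...
  TTF..
Step 4: 5 trees catch fire, 5 burn out
  TF...
  TTF..
  .F...
  .F...
  .....
  TF...
Step 5: 3 trees catch fire, 5 burn out
  F....
  TF...
  .....
  .....
  .....
  F....
Step 6: 1 trees catch fire, 3 burn out
  .....
  F....
  .....
  .....
  .....
  .....

.....
F....
.....
.....
.....
.....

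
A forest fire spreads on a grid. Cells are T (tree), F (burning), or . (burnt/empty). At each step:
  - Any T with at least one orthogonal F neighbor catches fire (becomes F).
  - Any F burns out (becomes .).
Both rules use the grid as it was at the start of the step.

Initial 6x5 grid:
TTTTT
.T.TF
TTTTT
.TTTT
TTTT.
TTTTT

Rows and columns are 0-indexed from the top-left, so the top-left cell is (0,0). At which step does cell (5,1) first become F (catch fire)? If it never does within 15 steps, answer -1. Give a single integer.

Step 1: cell (5,1)='T' (+3 fires, +1 burnt)
Step 2: cell (5,1)='T' (+3 fires, +3 burnt)
Step 3: cell (5,1)='T' (+3 fires, +3 burnt)
Step 4: cell (5,1)='T' (+4 fires, +3 burnt)
Step 5: cell (5,1)='T' (+6 fires, +4 burnt)
Step 6: cell (5,1)='T' (+3 fires, +6 burnt)
Step 7: cell (5,1)='F' (+2 fires, +3 burnt)
  -> target ignites at step 7
Step 8: cell (5,1)='.' (+1 fires, +2 burnt)
Step 9: cell (5,1)='.' (+0 fires, +1 burnt)
  fire out at step 9

7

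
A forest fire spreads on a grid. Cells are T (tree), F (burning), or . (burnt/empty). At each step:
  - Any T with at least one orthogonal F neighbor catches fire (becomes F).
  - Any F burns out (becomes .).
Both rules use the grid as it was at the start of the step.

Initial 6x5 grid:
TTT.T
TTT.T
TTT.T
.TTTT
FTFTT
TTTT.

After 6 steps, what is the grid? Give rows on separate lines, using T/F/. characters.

Step 1: 5 trees catch fire, 2 burn out
  TTT.T
  TTT.T
  TTT.T
  .TFTT
  .F.FT
  FTFT.
Step 2: 6 trees catch fire, 5 burn out
  TTT.T
  TTT.T
  TTF.T
  .F.FT
  ....F
  .F.F.
Step 3: 3 trees catch fire, 6 burn out
  TTT.T
  TTF.T
  TF..T
  ....F
  .....
  .....
Step 4: 4 trees catch fire, 3 burn out
  TTF.T
  TF..T
  F...F
  .....
  .....
  .....
Step 5: 3 trees catch fire, 4 burn out
  TF..T
  F...F
  .....
  .....
  .....
  .....
Step 6: 2 trees catch fire, 3 burn out
  F...F
  .....
  .....
  .....
  .....
  .....

F...F
.....
.....
.....
.....
.....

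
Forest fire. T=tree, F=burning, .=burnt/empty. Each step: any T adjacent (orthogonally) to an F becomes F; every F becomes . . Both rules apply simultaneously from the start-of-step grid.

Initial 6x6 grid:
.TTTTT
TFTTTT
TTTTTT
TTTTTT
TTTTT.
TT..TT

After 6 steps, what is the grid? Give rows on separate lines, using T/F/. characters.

Step 1: 4 trees catch fire, 1 burn out
  .FTTTT
  F.FTTT
  TFTTTT
  TTTTTT
  TTTTT.
  TT..TT
Step 2: 5 trees catch fire, 4 burn out
  ..FTTT
  ...FTT
  F.FTTT
  TFTTTT
  TTTTT.
  TT..TT
Step 3: 6 trees catch fire, 5 burn out
  ...FTT
  ....FT
  ...FTT
  F.FTTT
  TFTTT.
  TT..TT
Step 4: 7 trees catch fire, 6 burn out
  ....FT
  .....F
  ....FT
  ...FTT
  F.FTT.
  TF..TT
Step 5: 5 trees catch fire, 7 burn out
  .....F
  ......
  .....F
  ....FT
  ...FT.
  F...TT
Step 6: 2 trees catch fire, 5 burn out
  ......
  ......
  ......
  .....F
  ....F.
  ....TT

......
......
......
.....F
....F.
....TT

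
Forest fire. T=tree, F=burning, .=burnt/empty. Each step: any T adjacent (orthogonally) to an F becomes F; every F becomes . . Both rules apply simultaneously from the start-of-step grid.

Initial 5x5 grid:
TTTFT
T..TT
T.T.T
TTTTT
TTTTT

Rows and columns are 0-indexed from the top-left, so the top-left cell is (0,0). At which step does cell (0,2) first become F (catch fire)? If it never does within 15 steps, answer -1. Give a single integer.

Step 1: cell (0,2)='F' (+3 fires, +1 burnt)
  -> target ignites at step 1
Step 2: cell (0,2)='.' (+2 fires, +3 burnt)
Step 3: cell (0,2)='.' (+2 fires, +2 burnt)
Step 4: cell (0,2)='.' (+2 fires, +2 burnt)
Step 5: cell (0,2)='.' (+3 fires, +2 burnt)
Step 6: cell (0,2)='.' (+3 fires, +3 burnt)
Step 7: cell (0,2)='.' (+4 fires, +3 burnt)
Step 8: cell (0,2)='.' (+1 fires, +4 burnt)
Step 9: cell (0,2)='.' (+0 fires, +1 burnt)
  fire out at step 9

1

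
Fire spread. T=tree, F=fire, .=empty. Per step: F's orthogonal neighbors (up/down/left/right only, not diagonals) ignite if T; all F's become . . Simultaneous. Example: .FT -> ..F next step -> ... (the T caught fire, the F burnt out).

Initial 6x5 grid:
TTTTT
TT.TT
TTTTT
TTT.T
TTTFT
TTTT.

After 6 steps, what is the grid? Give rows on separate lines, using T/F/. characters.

Step 1: 3 trees catch fire, 1 burn out
  TTTTT
  TT.TT
  TTTTT
  TTT.T
  TTF.F
  TTTF.
Step 2: 4 trees catch fire, 3 burn out
  TTTTT
  TT.TT
  TTTTT
  TTF.F
  TF...
  TTF..
Step 3: 5 trees catch fire, 4 burn out
  TTTTT
  TT.TT
  TTFTF
  TF...
  F....
  TF...
Step 4: 5 trees catch fire, 5 burn out
  TTTTT
  TT.TF
  TF.F.
  F....
  .....
  F....
Step 5: 4 trees catch fire, 5 burn out
  TTTTF
  TF.F.
  F....
  .....
  .....
  .....
Step 6: 3 trees catch fire, 4 burn out
  TFTF.
  F....
  .....
  .....
  .....
  .....

TFTF.
F....
.....
.....
.....
.....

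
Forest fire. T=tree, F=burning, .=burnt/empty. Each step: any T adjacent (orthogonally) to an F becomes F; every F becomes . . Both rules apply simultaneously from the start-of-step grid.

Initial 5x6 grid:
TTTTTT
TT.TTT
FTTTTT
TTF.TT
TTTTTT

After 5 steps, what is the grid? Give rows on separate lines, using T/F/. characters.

Step 1: 6 trees catch fire, 2 burn out
  TTTTTT
  FT.TTT
  .FFTTT
  FF..TT
  TTFTTT
Step 2: 6 trees catch fire, 6 burn out
  FTTTTT
  .F.TTT
  ...FTT
  ....TT
  FF.FTT
Step 3: 4 trees catch fire, 6 burn out
  .FTTTT
  ...FTT
  ....FT
  ....TT
  ....FT
Step 4: 6 trees catch fire, 4 burn out
  ..FFTT
  ....FT
  .....F
  ....FT
  .....F
Step 5: 3 trees catch fire, 6 burn out
  ....FT
  .....F
  ......
  .....F
  ......

....FT
.....F
......
.....F
......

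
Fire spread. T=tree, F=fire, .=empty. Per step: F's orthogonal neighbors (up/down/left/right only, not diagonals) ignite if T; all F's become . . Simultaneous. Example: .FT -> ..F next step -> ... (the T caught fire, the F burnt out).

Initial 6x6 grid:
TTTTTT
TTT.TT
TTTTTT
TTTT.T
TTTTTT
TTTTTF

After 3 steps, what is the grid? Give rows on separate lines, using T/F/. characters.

Step 1: 2 trees catch fire, 1 burn out
  TTTTTT
  TTT.TT
  TTTTTT
  TTTT.T
  TTTTTF
  TTTTF.
Step 2: 3 trees catch fire, 2 burn out
  TTTTTT
  TTT.TT
  TTTTTT
  TTTT.F
  TTTTF.
  TTTF..
Step 3: 3 trees catch fire, 3 burn out
  TTTTTT
  TTT.TT
  TTTTTF
  TTTT..
  TTTF..
  TTF...

TTTTTT
TTT.TT
TTTTTF
TTTT..
TTTF..
TTF...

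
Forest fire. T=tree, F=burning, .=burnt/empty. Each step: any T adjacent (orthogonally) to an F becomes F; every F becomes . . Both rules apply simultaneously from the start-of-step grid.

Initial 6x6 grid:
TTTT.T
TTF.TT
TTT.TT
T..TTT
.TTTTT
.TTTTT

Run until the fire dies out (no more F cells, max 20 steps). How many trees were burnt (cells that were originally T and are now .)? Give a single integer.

Answer: 10

Derivation:
Step 1: +3 fires, +1 burnt (F count now 3)
Step 2: +4 fires, +3 burnt (F count now 4)
Step 3: +2 fires, +4 burnt (F count now 2)
Step 4: +1 fires, +2 burnt (F count now 1)
Step 5: +0 fires, +1 burnt (F count now 0)
Fire out after step 5
Initially T: 28, now '.': 18
Total burnt (originally-T cells now '.'): 10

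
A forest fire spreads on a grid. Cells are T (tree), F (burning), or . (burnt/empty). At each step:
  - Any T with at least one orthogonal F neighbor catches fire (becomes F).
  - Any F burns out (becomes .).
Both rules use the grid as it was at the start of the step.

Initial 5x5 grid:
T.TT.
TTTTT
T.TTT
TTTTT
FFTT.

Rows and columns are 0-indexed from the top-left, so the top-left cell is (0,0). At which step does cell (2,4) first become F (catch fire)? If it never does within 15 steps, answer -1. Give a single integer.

Step 1: cell (2,4)='T' (+3 fires, +2 burnt)
Step 2: cell (2,4)='T' (+3 fires, +3 burnt)
Step 3: cell (2,4)='T' (+3 fires, +3 burnt)
Step 4: cell (2,4)='T' (+5 fires, +3 burnt)
Step 5: cell (2,4)='F' (+3 fires, +5 burnt)
  -> target ignites at step 5
Step 6: cell (2,4)='.' (+2 fires, +3 burnt)
Step 7: cell (2,4)='.' (+0 fires, +2 burnt)
  fire out at step 7

5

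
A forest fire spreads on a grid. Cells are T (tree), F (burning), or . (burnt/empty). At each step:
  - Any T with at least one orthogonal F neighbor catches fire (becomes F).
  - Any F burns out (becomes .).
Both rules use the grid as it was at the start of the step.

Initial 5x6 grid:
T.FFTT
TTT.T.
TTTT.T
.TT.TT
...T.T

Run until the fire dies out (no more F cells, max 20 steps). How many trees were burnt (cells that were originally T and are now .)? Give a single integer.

Answer: 13

Derivation:
Step 1: +2 fires, +2 burnt (F count now 2)
Step 2: +4 fires, +2 burnt (F count now 4)
Step 3: +4 fires, +4 burnt (F count now 4)
Step 4: +3 fires, +4 burnt (F count now 3)
Step 5: +0 fires, +3 burnt (F count now 0)
Fire out after step 5
Initially T: 18, now '.': 25
Total burnt (originally-T cells now '.'): 13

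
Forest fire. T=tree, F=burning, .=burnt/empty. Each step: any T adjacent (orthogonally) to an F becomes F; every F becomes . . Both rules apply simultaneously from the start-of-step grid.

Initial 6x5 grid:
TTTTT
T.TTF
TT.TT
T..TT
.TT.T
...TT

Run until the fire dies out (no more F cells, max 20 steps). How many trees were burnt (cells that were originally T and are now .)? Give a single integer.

Answer: 18

Derivation:
Step 1: +3 fires, +1 burnt (F count now 3)
Step 2: +4 fires, +3 burnt (F count now 4)
Step 3: +3 fires, +4 burnt (F count now 3)
Step 4: +2 fires, +3 burnt (F count now 2)
Step 5: +2 fires, +2 burnt (F count now 2)
Step 6: +1 fires, +2 burnt (F count now 1)
Step 7: +1 fires, +1 burnt (F count now 1)
Step 8: +2 fires, +1 burnt (F count now 2)
Step 9: +0 fires, +2 burnt (F count now 0)
Fire out after step 9
Initially T: 20, now '.': 28
Total burnt (originally-T cells now '.'): 18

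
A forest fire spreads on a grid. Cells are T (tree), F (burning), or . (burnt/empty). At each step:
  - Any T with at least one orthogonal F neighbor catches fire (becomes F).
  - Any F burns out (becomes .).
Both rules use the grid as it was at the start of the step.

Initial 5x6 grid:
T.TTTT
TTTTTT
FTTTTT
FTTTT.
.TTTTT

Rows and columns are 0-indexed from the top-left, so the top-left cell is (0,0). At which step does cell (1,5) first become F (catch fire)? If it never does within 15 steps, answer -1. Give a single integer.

Step 1: cell (1,5)='T' (+3 fires, +2 burnt)
Step 2: cell (1,5)='T' (+5 fires, +3 burnt)
Step 3: cell (1,5)='T' (+4 fires, +5 burnt)
Step 4: cell (1,5)='T' (+5 fires, +4 burnt)
Step 5: cell (1,5)='T' (+4 fires, +5 burnt)
Step 6: cell (1,5)='F' (+3 fires, +4 burnt)
  -> target ignites at step 6
Step 7: cell (1,5)='.' (+1 fires, +3 burnt)
Step 8: cell (1,5)='.' (+0 fires, +1 burnt)
  fire out at step 8

6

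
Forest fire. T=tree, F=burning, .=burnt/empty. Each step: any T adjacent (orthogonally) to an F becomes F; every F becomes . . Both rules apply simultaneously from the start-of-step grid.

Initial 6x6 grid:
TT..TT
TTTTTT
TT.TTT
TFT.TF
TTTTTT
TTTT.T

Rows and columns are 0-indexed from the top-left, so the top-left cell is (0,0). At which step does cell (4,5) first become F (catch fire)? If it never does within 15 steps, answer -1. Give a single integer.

Step 1: cell (4,5)='F' (+7 fires, +2 burnt)
  -> target ignites at step 1
Step 2: cell (4,5)='.' (+9 fires, +7 burnt)
Step 3: cell (4,5)='.' (+9 fires, +9 burnt)
Step 4: cell (4,5)='.' (+4 fires, +9 burnt)
Step 5: cell (4,5)='.' (+0 fires, +4 burnt)
  fire out at step 5

1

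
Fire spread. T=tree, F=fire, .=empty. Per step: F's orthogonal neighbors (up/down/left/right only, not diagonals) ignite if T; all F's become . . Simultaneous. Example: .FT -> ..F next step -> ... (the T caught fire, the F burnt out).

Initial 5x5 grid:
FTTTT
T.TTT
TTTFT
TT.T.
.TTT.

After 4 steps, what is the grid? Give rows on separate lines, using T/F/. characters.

Step 1: 6 trees catch fire, 2 burn out
  .FTTT
  F.TFT
  TTF.F
  TT.F.
  .TTT.
Step 2: 7 trees catch fire, 6 burn out
  ..FFT
  ..F.F
  FF...
  TT...
  .TTF.
Step 3: 4 trees catch fire, 7 burn out
  ....F
  .....
  .....
  FF...
  .TF..
Step 4: 1 trees catch fire, 4 burn out
  .....
  .....
  .....
  .....
  .F...

.....
.....
.....
.....
.F...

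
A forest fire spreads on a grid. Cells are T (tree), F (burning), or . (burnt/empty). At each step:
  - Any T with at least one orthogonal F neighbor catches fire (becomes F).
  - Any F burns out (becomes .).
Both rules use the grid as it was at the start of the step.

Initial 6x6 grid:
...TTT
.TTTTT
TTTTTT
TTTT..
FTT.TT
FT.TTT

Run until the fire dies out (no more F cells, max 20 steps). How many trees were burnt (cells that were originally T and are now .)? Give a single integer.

Step 1: +3 fires, +2 burnt (F count now 3)
Step 2: +3 fires, +3 burnt (F count now 3)
Step 3: +2 fires, +3 burnt (F count now 2)
Step 4: +3 fires, +2 burnt (F count now 3)
Step 5: +2 fires, +3 burnt (F count now 2)
Step 6: +2 fires, +2 burnt (F count now 2)
Step 7: +3 fires, +2 burnt (F count now 3)
Step 8: +2 fires, +3 burnt (F count now 2)
Step 9: +1 fires, +2 burnt (F count now 1)
Step 10: +0 fires, +1 burnt (F count now 0)
Fire out after step 10
Initially T: 26, now '.': 31
Total burnt (originally-T cells now '.'): 21

Answer: 21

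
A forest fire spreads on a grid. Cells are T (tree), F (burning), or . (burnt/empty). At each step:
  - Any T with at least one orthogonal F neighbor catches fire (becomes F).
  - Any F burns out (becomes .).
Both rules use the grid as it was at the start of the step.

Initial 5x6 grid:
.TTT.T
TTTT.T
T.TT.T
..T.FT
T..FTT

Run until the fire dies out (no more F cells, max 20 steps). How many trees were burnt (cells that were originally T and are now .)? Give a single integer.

Answer: 6

Derivation:
Step 1: +2 fires, +2 burnt (F count now 2)
Step 2: +2 fires, +2 burnt (F count now 2)
Step 3: +1 fires, +2 burnt (F count now 1)
Step 4: +1 fires, +1 burnt (F count now 1)
Step 5: +0 fires, +1 burnt (F count now 0)
Fire out after step 5
Initially T: 18, now '.': 18
Total burnt (originally-T cells now '.'): 6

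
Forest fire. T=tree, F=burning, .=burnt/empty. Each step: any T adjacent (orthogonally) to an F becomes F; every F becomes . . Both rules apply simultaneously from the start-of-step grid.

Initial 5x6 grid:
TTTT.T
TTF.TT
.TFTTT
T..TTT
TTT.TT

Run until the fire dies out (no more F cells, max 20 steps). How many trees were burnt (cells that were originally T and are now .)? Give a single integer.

Step 1: +4 fires, +2 burnt (F count now 4)
Step 2: +5 fires, +4 burnt (F count now 5)
Step 3: +4 fires, +5 burnt (F count now 4)
Step 4: +3 fires, +4 burnt (F count now 3)
Step 5: +2 fires, +3 burnt (F count now 2)
Step 6: +0 fires, +2 burnt (F count now 0)
Fire out after step 6
Initially T: 22, now '.': 26
Total burnt (originally-T cells now '.'): 18

Answer: 18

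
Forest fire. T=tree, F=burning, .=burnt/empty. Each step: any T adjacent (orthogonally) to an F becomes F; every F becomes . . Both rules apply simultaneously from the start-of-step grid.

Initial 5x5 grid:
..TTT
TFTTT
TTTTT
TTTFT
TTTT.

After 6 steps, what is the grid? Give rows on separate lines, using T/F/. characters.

Step 1: 7 trees catch fire, 2 burn out
  ..TTT
  F.FTT
  TFTFT
  TTF.F
  TTTF.
Step 2: 7 trees catch fire, 7 burn out
  ..FTT
  ...FT
  F.F.F
  TF...
  TTF..
Step 3: 4 trees catch fire, 7 burn out
  ...FT
  ....F
  .....
  F....
  TF...
Step 4: 2 trees catch fire, 4 burn out
  ....F
  .....
  .....
  .....
  F....
Step 5: 0 trees catch fire, 2 burn out
  .....
  .....
  .....
  .....
  .....
Step 6: 0 trees catch fire, 0 burn out
  .....
  .....
  .....
  .....
  .....

.....
.....
.....
.....
.....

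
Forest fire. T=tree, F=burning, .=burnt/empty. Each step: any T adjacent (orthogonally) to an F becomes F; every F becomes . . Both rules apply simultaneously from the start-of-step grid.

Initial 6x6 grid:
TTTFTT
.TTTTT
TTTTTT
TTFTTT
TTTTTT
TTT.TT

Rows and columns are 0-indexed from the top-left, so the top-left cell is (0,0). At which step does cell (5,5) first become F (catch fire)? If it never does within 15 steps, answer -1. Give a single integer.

Step 1: cell (5,5)='T' (+7 fires, +2 burnt)
Step 2: cell (5,5)='T' (+11 fires, +7 burnt)
Step 3: cell (5,5)='T' (+9 fires, +11 burnt)
Step 4: cell (5,5)='T' (+4 fires, +9 burnt)
Step 5: cell (5,5)='F' (+1 fires, +4 burnt)
  -> target ignites at step 5
Step 6: cell (5,5)='.' (+0 fires, +1 burnt)
  fire out at step 6

5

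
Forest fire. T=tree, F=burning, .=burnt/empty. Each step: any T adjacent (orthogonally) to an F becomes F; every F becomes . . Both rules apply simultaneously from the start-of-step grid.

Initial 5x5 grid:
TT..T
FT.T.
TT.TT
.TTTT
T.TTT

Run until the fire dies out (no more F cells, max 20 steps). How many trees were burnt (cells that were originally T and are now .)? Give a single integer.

Step 1: +3 fires, +1 burnt (F count now 3)
Step 2: +2 fires, +3 burnt (F count now 2)
Step 3: +1 fires, +2 burnt (F count now 1)
Step 4: +1 fires, +1 burnt (F count now 1)
Step 5: +2 fires, +1 burnt (F count now 2)
Step 6: +3 fires, +2 burnt (F count now 3)
Step 7: +3 fires, +3 burnt (F count now 3)
Step 8: +0 fires, +3 burnt (F count now 0)
Fire out after step 8
Initially T: 17, now '.': 23
Total burnt (originally-T cells now '.'): 15

Answer: 15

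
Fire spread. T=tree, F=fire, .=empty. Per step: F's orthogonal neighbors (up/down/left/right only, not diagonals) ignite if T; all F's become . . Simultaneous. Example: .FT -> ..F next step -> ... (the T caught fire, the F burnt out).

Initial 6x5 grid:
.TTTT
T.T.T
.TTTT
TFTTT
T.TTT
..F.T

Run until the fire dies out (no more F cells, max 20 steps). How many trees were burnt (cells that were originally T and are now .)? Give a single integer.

Step 1: +4 fires, +2 burnt (F count now 4)
Step 2: +4 fires, +4 burnt (F count now 4)
Step 3: +4 fires, +4 burnt (F count now 4)
Step 4: +3 fires, +4 burnt (F count now 3)
Step 5: +3 fires, +3 burnt (F count now 3)
Step 6: +1 fires, +3 burnt (F count now 1)
Step 7: +0 fires, +1 burnt (F count now 0)
Fire out after step 7
Initially T: 20, now '.': 29
Total burnt (originally-T cells now '.'): 19

Answer: 19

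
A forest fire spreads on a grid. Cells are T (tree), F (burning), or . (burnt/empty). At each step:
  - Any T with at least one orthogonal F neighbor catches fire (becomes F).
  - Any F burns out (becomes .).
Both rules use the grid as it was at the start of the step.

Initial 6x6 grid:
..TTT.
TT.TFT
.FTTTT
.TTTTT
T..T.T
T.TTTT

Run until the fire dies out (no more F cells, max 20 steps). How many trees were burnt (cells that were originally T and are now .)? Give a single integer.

Answer: 22

Derivation:
Step 1: +7 fires, +2 burnt (F count now 7)
Step 2: +6 fires, +7 burnt (F count now 6)
Step 3: +3 fires, +6 burnt (F count now 3)
Step 4: +2 fires, +3 burnt (F count now 2)
Step 5: +2 fires, +2 burnt (F count now 2)
Step 6: +2 fires, +2 burnt (F count now 2)
Step 7: +0 fires, +2 burnt (F count now 0)
Fire out after step 7
Initially T: 24, now '.': 34
Total burnt (originally-T cells now '.'): 22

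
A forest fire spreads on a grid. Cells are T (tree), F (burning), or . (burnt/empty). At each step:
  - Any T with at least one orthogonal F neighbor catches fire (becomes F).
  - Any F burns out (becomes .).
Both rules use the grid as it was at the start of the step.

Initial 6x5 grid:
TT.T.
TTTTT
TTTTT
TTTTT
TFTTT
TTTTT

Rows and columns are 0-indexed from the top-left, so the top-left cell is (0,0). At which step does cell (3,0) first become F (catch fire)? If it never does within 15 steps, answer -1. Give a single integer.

Step 1: cell (3,0)='T' (+4 fires, +1 burnt)
Step 2: cell (3,0)='F' (+6 fires, +4 burnt)
  -> target ignites at step 2
Step 3: cell (3,0)='.' (+6 fires, +6 burnt)
Step 4: cell (3,0)='.' (+6 fires, +6 burnt)
Step 5: cell (3,0)='.' (+3 fires, +6 burnt)
Step 6: cell (3,0)='.' (+2 fires, +3 burnt)
Step 7: cell (3,0)='.' (+0 fires, +2 burnt)
  fire out at step 7

2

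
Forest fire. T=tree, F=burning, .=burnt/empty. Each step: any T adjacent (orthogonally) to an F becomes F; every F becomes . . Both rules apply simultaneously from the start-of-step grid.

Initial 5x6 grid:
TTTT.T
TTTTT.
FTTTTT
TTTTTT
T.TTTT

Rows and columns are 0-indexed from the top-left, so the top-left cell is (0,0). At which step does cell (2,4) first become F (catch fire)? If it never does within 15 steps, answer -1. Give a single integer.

Step 1: cell (2,4)='T' (+3 fires, +1 burnt)
Step 2: cell (2,4)='T' (+5 fires, +3 burnt)
Step 3: cell (2,4)='T' (+4 fires, +5 burnt)
Step 4: cell (2,4)='F' (+5 fires, +4 burnt)
  -> target ignites at step 4
Step 5: cell (2,4)='.' (+5 fires, +5 burnt)
Step 6: cell (2,4)='.' (+2 fires, +5 burnt)
Step 7: cell (2,4)='.' (+1 fires, +2 burnt)
Step 8: cell (2,4)='.' (+0 fires, +1 burnt)
  fire out at step 8

4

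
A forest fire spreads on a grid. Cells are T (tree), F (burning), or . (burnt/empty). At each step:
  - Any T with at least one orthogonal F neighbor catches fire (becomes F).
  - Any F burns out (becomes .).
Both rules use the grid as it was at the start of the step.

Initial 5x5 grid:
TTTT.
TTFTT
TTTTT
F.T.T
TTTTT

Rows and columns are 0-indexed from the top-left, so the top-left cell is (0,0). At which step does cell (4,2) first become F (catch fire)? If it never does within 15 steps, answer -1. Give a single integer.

Step 1: cell (4,2)='T' (+6 fires, +2 burnt)
Step 2: cell (4,2)='T' (+8 fires, +6 burnt)
Step 3: cell (4,2)='F' (+3 fires, +8 burnt)
  -> target ignites at step 3
Step 4: cell (4,2)='.' (+2 fires, +3 burnt)
Step 5: cell (4,2)='.' (+1 fires, +2 burnt)
Step 6: cell (4,2)='.' (+0 fires, +1 burnt)
  fire out at step 6

3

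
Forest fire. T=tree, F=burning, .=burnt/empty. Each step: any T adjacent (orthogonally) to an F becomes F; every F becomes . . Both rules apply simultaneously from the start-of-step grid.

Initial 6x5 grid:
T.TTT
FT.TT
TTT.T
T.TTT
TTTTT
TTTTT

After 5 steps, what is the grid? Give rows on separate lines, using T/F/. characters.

Step 1: 3 trees catch fire, 1 burn out
  F.TTT
  .F.TT
  FTT.T
  T.TTT
  TTTTT
  TTTTT
Step 2: 2 trees catch fire, 3 burn out
  ..TTT
  ...TT
  .FT.T
  F.TTT
  TTTTT
  TTTTT
Step 3: 2 trees catch fire, 2 burn out
  ..TTT
  ...TT
  ..F.T
  ..TTT
  FTTTT
  TTTTT
Step 4: 3 trees catch fire, 2 burn out
  ..TTT
  ...TT
  ....T
  ..FTT
  .FTTT
  FTTTT
Step 5: 3 trees catch fire, 3 burn out
  ..TTT
  ...TT
  ....T
  ...FT
  ..FTT
  .FTTT

..TTT
...TT
....T
...FT
..FTT
.FTTT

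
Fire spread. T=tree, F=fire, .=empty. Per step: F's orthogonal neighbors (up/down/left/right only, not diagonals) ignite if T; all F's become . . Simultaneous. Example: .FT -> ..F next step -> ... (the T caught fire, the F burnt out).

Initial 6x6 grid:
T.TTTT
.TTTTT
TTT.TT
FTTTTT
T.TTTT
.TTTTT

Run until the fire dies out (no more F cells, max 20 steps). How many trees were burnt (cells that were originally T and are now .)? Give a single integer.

Step 1: +3 fires, +1 burnt (F count now 3)
Step 2: +2 fires, +3 burnt (F count now 2)
Step 3: +4 fires, +2 burnt (F count now 4)
Step 4: +4 fires, +4 burnt (F count now 4)
Step 5: +7 fires, +4 burnt (F count now 7)
Step 6: +5 fires, +7 burnt (F count now 5)
Step 7: +3 fires, +5 burnt (F count now 3)
Step 8: +1 fires, +3 burnt (F count now 1)
Step 9: +0 fires, +1 burnt (F count now 0)
Fire out after step 9
Initially T: 30, now '.': 35
Total burnt (originally-T cells now '.'): 29

Answer: 29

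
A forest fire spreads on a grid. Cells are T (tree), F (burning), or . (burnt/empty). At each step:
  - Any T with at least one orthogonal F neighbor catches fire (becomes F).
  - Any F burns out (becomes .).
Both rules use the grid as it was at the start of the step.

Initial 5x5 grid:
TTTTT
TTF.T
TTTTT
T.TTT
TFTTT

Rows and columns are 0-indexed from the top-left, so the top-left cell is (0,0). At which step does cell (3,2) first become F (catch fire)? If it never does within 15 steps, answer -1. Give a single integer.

Step 1: cell (3,2)='T' (+5 fires, +2 burnt)
Step 2: cell (3,2)='F' (+8 fires, +5 burnt)
  -> target ignites at step 2
Step 3: cell (3,2)='.' (+6 fires, +8 burnt)
Step 4: cell (3,2)='.' (+2 fires, +6 burnt)
Step 5: cell (3,2)='.' (+0 fires, +2 burnt)
  fire out at step 5

2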